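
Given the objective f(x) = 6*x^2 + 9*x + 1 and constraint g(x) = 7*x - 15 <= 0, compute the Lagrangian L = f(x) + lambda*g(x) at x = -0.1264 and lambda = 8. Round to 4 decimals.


Step 1: Evaluate f(x).
f(-0.1264) = 6*(-0.1264)^2 + 9*(-0.1264) + 1 = -0.0417
Step 2: Evaluate g(x).
g(-0.1264) = 7*-0.1264 - 15 = -15.8848
Step 3: Compute Lagrangian.
L = -0.0417 + 8*-15.8848 = -127.1201


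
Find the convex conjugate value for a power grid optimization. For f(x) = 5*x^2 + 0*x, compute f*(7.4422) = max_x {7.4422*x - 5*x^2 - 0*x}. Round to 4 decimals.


f*(y) = sup_x {y*x - a*x^2 - b*x} = sup_x {(y-b)*x - a*x^2}
FOC: (y - b) - 2a*x = 0 => x* = (y - b)/(2a)
x* = (7.4422 - 0)/(2*5) = 0.7442
f*(7.4422) = (y-b)^2/(4a) = (7.4422 - 0)^2/(4*5)
= 55.3863/20 = 2.7693


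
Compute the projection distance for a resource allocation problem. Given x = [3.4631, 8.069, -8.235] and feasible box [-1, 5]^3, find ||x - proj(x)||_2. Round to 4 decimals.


Project each component onto [-1, 5].
clip(3.4631) = 3.4631, clip(8.069) = 5.0, clip(-8.235) = -1.0
Projection = [3.4631, 5.0, -1.0]
Squared diffs: [0.0, 9.4188, 52.3452]
Distance = sqrt(61.764) = 7.859


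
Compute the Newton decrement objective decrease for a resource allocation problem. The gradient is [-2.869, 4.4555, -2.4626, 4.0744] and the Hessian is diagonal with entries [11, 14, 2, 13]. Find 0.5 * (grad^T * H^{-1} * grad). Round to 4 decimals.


Step 1: H is diagonal, so H^(-1) * g = [-0.2608, 0.3183, -1.2313, 0.3134].
Step 2: g^T H^(-1) g = sum_i g_i^2 / H_ii
  = (-2.869)^2/11 + (4.4555)^2/14 + (-2.4626)^2/2 + (4.0744)^2/13
  = 0.7483 + 1.418 + 3.0322 + 1.277 = 6.4754
Step 3: Objective decrease = 0.5 * g^T H^(-1) g = 3.2377


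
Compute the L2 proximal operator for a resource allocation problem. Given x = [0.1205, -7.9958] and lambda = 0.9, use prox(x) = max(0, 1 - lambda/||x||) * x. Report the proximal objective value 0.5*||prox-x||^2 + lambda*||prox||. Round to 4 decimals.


Step 1: Compute ||x||.
||x|| = 7.9967
Step 2: Compute scaling factor.
scale = max(0, 1 - 0.9/7.9967) = 0.8875
Step 3: prox(x) = [0.1069, -7.0959]
||prox(x)|| = 7.0967
Step 4: Proximal objective.
0.5*||prox-x||^2 = 0.405
lambda*||prox|| = 6.387
Total = 6.792


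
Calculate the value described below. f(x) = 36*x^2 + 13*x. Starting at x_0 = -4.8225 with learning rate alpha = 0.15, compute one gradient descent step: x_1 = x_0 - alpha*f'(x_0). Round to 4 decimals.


We compute the gradient at x_0 and apply the update.
f'(x) = 72*x + 13
f'(-4.8225) = 72*-4.8225 + 13 = -334.22
x_1 = -4.8225 - 0.15*-334.22 = 45.3105


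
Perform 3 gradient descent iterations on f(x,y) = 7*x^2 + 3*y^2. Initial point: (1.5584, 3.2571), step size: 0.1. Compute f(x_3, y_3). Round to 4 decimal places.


Gradient descent on f(x,y) = 7*x^2 + 3*y^2.
Starting point: (1.5584, 3.2571), alpha = 0.1
Step 1: grad_x = 2*7*1.5584 = 21.8176, grad_y = 2*3*3.2571 = 19.5426
  x_1 = 1.5584 - 0.1*21.8176 = -0.6234
  y_1 = 3.2571 - 0.1*19.5426 = 1.3028
Step 2: grad_x = 2*7*-0.6234 = -8.727, grad_y = 2*3*1.3028 = 7.817
  x_2 = -0.6234 - 0.1*-8.727 = 0.2493
  y_2 = 1.3028 - 0.1*7.817 = 0.5211
Step 3: grad_x = 2*7*0.2493 = 3.4908, grad_y = 2*3*0.5211 = 3.1268
  x_3 = 0.2493 - 0.1*3.4908 = -0.0997
  y_3 = 0.5211 - 0.1*3.1268 = 0.2085
f(-0.0997, 0.2085) = 7*(-0.0997)^2 + 3*0.2085^2 = 0.2


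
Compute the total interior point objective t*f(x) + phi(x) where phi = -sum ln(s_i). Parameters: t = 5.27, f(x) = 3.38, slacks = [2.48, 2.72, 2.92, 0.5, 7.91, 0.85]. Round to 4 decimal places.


Step 1: Compute log-barrier.
ln values: [0.9083, 1.0006, 1.0716, -0.6931, 2.0681, -0.1625]
phi = -(0.9083 + 1.0006 + 1.0716 - 0.6931 + 2.0681 - 0.1625) = -4.1929
Step 2: Compute augmented objective.
t*f(x) = 5.27*3.38 = 17.8126
Total = 17.8126 - 4.1929 = 13.6197


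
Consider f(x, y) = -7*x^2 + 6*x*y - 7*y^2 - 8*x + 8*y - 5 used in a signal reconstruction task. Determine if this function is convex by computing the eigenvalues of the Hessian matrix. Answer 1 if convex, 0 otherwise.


The Hessian of f(x,y) = -7*x^2 + 6*x*y - 7*y^2 - 8*x + 8*y - 5 is:
H = [[-14, 6], [6, -14]]
Trace = -14 - 14 = -28
Determinant = -14*-14 - (6)^2 = 160
Discriminant = (-28)^2 - 4*160 = 144.0
Eigenvalues: lambda_1 = -20.0, lambda_2 = -8.0
The function is not convex.

0


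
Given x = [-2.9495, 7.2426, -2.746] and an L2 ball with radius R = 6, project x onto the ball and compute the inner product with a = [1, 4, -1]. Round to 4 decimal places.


Step 1: Compute ||x|| (intermediates to 6 decimals).
||x|| = sqrt((-2.9495)^2 + 7.2426^2 + (-2.746)^2) = 8.288264
Step 2: Project.
Since ||x|| > R, scale = R/||x|| = 6/8.288264 = 0.723915, proj(x) = scale * x
proj(x) = [-2.135187, 5.243027, -1.987871]
Step 3: Dot product.
a^T * proj(x) = 1*(-2.135187) + 4*5.243027 - 1*(-1.987871) = 20.8248


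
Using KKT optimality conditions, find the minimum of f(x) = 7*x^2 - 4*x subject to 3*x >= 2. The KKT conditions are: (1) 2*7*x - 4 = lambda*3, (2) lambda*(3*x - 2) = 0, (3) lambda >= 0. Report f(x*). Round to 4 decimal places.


Step 1: Try lambda = 0 (constraint inactive).
x_unc = 4/(2*7) = 0.2857
Check: 3*0.2857 = 0.8571 < 2 -- violated!
Step 2: Constraint must be active: 3*x = 2
x* = 2/3 = 0.6667 (rounded; the exact value 2/3 is used below)
lambda = (2*7*(2/3) - 4)/3 = 1.7778
Step 3: Compute optimal value.
f(x*) = 7*(2/3)^2 - 4*(2/3) = 0.4444


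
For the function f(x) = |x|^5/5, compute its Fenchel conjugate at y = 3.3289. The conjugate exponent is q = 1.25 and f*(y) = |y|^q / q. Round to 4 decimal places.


The conjugate exponent q satisfies 1/p + 1/q = 1.
p = 5, so q = 5/(5 - 1) = 1.25
|y|^q = 3.3289^1.25 = 4.4965
f*(3.3289) = 4.4965 / 1.25 = 3.5972


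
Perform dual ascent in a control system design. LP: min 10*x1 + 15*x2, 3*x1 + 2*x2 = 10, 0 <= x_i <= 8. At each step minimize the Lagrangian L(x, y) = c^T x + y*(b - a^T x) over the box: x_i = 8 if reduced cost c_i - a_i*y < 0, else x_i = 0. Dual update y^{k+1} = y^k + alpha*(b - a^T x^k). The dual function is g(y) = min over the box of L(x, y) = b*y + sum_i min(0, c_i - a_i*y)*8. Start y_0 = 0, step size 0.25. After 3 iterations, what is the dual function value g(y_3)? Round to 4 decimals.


Dual ascent for LP: min 10*x1 + 15*x2, 3*x1 + 2*x2 = 10, 0 <= x_i <= 8
Step 1: y^k = 0.0, reduced costs: (10.0, 15.0)
  x^k = (0.0, 0.0), subgradient = b - a^T x = 10.0
  y^{k+1} = 0.0 + 0.25*10.0 = 2.5
Step 2: y^k = 2.5, reduced costs: (2.5, 10.0)
  x^k = (0.0, 0.0), subgradient = b - a^T x = 10.0
  y^{k+1} = 2.5 + 0.25*10.0 = 5.0
Step 3: y^k = 5.0, reduced costs: (-5.0, 5.0)
  x^k = (8.0, 0.0), subgradient = b - a^T x = -14.0
  y^{k+1} = 5.0 + 0.25*-14.0 = 1.5
Dual objective at y_3 = 1.5: reduced costs (5.5, 12.0), box minimizer x = (0.0, 0.0)
g(y_3) = b*y + (c1 - a1*y)*x1 + (c2 - a2*y)*x2 = 10*1.5 + 5.5*0.0 + 12.0*0.0 = 15.0 + 0.0 + 0.0 = 15.0


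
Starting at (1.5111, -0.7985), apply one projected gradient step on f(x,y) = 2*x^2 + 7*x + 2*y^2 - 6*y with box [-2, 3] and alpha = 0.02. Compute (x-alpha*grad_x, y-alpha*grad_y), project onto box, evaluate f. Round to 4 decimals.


Step 1: Compute gradient at (1.5111, -0.7985).
grad_x = 2*2*1.5111 + 7 = 13.0444
grad_y = 2*2*-0.7985 - 6 = -9.194
Step 2: Gradient step.
x_raw = 1.5111 - 0.02*13.0444 = 1.2502
y_raw = -0.7985 - 0.02*-9.194 = -0.6146
Step 3: Project onto [-2, 3].
x_proj = clip(1.2502) = 1.2502
y_proj = clip(-0.6146) = -0.6146
Step 4: Evaluate f.
f(1.2502, -0.6146) = 16.3208


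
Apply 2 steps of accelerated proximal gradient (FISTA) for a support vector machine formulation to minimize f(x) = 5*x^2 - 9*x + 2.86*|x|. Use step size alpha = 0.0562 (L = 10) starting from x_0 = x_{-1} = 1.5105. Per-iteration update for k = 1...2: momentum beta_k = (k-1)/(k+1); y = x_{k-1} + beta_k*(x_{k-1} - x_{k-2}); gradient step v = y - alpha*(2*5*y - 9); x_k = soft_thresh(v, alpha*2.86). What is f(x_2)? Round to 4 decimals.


FISTA on f(x) = 5*x^2 - 9*x + 2.86*|x|
L = 10, alpha = 0.0562
Iteration 1: beta = 0.0, y = 1.5105 + 0.0*(1.5105 - 1.5105) = 1.5105
  grad(y) = 6.105, v = y - alpha*grad = 1.1674
  prox(v) = soft_thresh(1.1674, 0.1607) = 1.0067
Iteration 2: beta = 0.3333, y = 1.0067 + 0.3333*(1.0067 - 1.5105) = 0.8387
  grad(y) = -0.6128, v = y - alpha*grad = 0.8732
  prox(v) = soft_thresh(0.8732, 0.1607) = 0.7124
f(x_2) = 5*0.7124^2 - 9*0.7124 + 2.86*|0.7124| = -1.8365


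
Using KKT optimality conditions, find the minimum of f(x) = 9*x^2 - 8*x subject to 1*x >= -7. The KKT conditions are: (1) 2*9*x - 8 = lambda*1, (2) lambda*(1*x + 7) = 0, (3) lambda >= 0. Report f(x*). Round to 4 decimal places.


Step 1: Try lambda = 0 (constraint inactive).
Stationarity: 2*9*x - 8 = 0
x* = 8/(2*9) = 4/9 = 0.4444 (rounded; the exact value 4/9 is used below)
Check constraint: 1*0.4444 = 0.4444 >= -7 -- satisfied.
Step 2: Compute optimal value.
f(x*) = 9*(4/9)^2 - 8*(4/9) = -1.7778


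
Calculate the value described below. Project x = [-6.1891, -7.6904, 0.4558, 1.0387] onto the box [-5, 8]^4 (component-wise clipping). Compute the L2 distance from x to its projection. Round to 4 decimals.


Project each component onto [-5, 8].
clip(-6.1891) = -5.0, clip(-7.6904) = -5.0, clip(0.4558) = 0.4558, clip(1.0387) = 1.0387
Projection = [-5.0, -5.0, 0.4558, 1.0387]
Squared diffs: [1.414, 7.2383, 0.0, 0.0]
Distance = sqrt(8.6523) = 2.9415


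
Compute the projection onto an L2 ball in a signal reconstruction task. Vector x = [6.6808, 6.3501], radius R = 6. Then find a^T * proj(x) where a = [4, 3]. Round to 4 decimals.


Step 1: Compute ||x|| (intermediates to 6 decimals).
||x|| = sqrt(6.6808^2 + 6.3501^2) = 9.217204
Step 2: Project.
Since ||x|| > R, scale = R/||x|| = 6/9.217204 = 0.650957, proj(x) = scale * x
proj(x) = [4.348914, 4.133642]
Step 3: Dot product.
a^T * proj(x) = 4*4.348914 + 3*4.133642 = 29.7966


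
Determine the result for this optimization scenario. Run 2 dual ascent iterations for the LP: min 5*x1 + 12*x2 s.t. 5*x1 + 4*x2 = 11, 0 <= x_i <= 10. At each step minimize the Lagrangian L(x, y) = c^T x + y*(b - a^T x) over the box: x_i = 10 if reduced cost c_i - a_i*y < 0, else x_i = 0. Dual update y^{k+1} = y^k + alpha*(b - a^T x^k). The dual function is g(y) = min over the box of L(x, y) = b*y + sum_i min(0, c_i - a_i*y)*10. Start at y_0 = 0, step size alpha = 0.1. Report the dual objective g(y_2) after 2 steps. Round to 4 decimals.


Dual ascent for LP: min 5*x1 + 12*x2, 5*x1 + 4*x2 = 11, 0 <= x_i <= 10
Step 1: y^k = 0.0, reduced costs: (5.0, 12.0)
  x^k = (0.0, 0.0), subgradient = b - a^T x = 11.0
  y^{k+1} = 0.0 + 0.1*11.0 = 1.1
Step 2: y^k = 1.1, reduced costs: (-0.5, 7.6)
  x^k = (10.0, 0.0), subgradient = b - a^T x = -39.0
  y^{k+1} = 1.1 + 0.1*-39.0 = -2.8
Dual objective at y_2 = -2.8: reduced costs (19.0, 23.2), box minimizer x = (0.0, 0.0)
g(y_2) = b*y + (c1 - a1*y)*x1 + (c2 - a2*y)*x2 = 11*(-2.8) + 19.0*0.0 + 23.2*0.0 = -30.8 + 0.0 + 0.0 = -30.8


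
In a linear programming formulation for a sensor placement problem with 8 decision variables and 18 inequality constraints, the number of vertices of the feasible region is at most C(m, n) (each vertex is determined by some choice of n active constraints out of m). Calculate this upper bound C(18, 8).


Each vertex corresponds to some choice of n active constraints out of m, so the number of vertices is at most C(m, n) = m! / (n!(m-n)!).
m = 18, n = 8
Numerator: 18 * 17 * 16 * 15 * 14 * 13 * 12 * 11
Denominator: 8! = 40320
C(18, 8) = 43758


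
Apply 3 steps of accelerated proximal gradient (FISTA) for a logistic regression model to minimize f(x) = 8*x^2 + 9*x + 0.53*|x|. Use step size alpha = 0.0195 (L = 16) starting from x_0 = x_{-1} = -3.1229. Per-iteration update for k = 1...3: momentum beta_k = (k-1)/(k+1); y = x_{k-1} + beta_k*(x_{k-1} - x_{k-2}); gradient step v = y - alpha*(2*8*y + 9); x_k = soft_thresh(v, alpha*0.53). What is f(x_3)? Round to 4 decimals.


FISTA on f(x) = 8*x^2 + 9*x + 0.53*|x|
L = 16, alpha = 0.0195
Iteration 1: beta = 0.0, y = -3.1229 + 0.0*(-3.1229 + 3.1229) = -3.1229
  grad(y) = -40.9664, v = y - alpha*grad = -2.3241
  prox(v) = soft_thresh(-2.3241, 0.0103) = -2.3137
Iteration 2: beta = 0.3333, y = -2.3137 + 0.3333*(-2.3137 + 3.1229) = -2.044
  grad(y) = -23.7039, v = y - alpha*grad = -1.5818
  prox(v) = soft_thresh(-1.5818, 0.0103) = -1.5714
Iteration 3: beta = 0.5, y = -1.5714 + 0.5*(-1.5714 + 2.3137) = -1.2003
  grad(y) = -10.2046, v = y - alpha*grad = -1.0013
  prox(v) = soft_thresh(-1.0013, 0.0103) = -0.991
f(x_3) = 8*(-0.991)^2 + 9*(-0.991) + 0.53*|-0.991| = -0.5374


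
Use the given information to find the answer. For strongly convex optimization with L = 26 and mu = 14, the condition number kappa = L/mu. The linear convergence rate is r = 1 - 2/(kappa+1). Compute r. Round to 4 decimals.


Step 1: Compute the condition number.
kappa = L/mu = 26/14 = 1.8571
Step 2: Compute the convergence rate.
r = 1 - 2/(kappa + 1) = 1 - 2*mu/(L + mu) = (L - mu)/(L + mu) = 12/40 = 0.3


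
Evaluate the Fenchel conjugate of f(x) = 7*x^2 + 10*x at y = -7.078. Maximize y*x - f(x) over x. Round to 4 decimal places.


f*(y) = sup_x {y*x - a*x^2 - b*x} = sup_x {(y-b)*x - a*x^2}
FOC: (y - b) - 2a*x = 0 => x* = (y - b)/(2a)
x* = (-7.078 - 10)/(2*7) = -1.2199
f*(-7.078) = (y-b)^2/(4a) = (-7.078 - 10)^2/(4*7)
= 291.6581/28 = 10.4164


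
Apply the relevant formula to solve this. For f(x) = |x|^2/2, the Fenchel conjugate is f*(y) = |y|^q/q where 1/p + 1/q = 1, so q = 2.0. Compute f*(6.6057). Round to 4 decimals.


The conjugate exponent q satisfies 1/p + 1/q = 1.
p = 2, so q = 2/(2 - 1) = 2.0
|y|^q = 6.6057^2.0 = 43.6353
f*(6.6057) = 43.6353 / 2.0 = 21.8176


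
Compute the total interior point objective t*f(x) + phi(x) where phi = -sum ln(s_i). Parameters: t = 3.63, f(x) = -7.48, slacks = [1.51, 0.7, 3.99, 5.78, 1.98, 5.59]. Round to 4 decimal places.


Step 1: Compute log-barrier.
ln values: [0.4121, -0.3567, 1.3838, 1.7544, 0.6831, 1.721]
phi = -(0.4121 - 0.3567 + 1.3838 + 1.7544 + 0.6831 + 1.721) = -5.5977
Step 2: Compute augmented objective.
t*f(x) = 3.63*-7.48 = -27.1524
Total = -27.1524 - 5.5977 = -32.7501


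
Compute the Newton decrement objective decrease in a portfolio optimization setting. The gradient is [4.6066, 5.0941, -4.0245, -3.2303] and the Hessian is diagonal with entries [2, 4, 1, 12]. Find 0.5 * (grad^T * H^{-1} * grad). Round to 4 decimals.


Step 1: H is diagonal, so H^(-1) * g = [2.3033, 1.2735, -4.0245, -0.2692].
Step 2: g^T H^(-1) g = sum_i g_i^2 / H_ii
  = (4.6066)^2/2 + (5.0941)^2/4 + (-4.0245)^2/1 + (-3.2303)^2/12
  = 10.6104 + 6.4875 + 16.1966 + 0.8696 = 34.164
Step 3: Objective decrease = 0.5 * g^T H^(-1) g = 17.082


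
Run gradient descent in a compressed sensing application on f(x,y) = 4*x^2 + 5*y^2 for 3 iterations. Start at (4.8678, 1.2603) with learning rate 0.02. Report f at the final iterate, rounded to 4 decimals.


Gradient descent on f(x,y) = 4*x^2 + 5*y^2.
Starting point: (4.8678, 1.2603), alpha = 0.02
Step 1: grad_x = 2*4*4.8678 = 38.9424, grad_y = 2*5*1.2603 = 12.603
  x_1 = 4.8678 - 0.02*38.9424 = 4.089
  y_1 = 1.2603 - 0.02*12.603 = 1.0082
Step 2: grad_x = 2*4*4.089 = 32.7116, grad_y = 2*5*1.0082 = 10.0824
  x_2 = 4.089 - 0.02*32.7116 = 3.4347
  y_2 = 1.0082 - 0.02*10.0824 = 0.8066
Step 3: grad_x = 2*4*3.4347 = 27.4778, grad_y = 2*5*0.8066 = 8.0659
  x_3 = 3.4347 - 0.02*27.4778 = 2.8852
  y_3 = 0.8066 - 0.02*8.0659 = 0.6453
f(2.8852, 0.6453) = 4*2.8852^2 + 5*0.6453^2 = 35.3786


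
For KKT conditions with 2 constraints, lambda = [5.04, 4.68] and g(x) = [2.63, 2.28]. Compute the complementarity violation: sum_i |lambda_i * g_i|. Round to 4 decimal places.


KKT complementary slackness check:
lambda_1 * g_1 = 5.04 * 2.63 = 13.2552
lambda_2 * g_2 = 4.68 * 2.28 = 10.6704
Total violation = 13.2552 + 10.6704 = 23.9256


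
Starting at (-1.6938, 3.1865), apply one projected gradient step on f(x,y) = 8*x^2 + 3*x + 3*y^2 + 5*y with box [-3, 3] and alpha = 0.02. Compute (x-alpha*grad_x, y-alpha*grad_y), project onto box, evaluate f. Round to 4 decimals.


Step 1: Compute gradient at (-1.6938, 3.1865).
grad_x = 2*8*-1.6938 + 3 = -24.1008
grad_y = 2*3*3.1865 + 5 = 24.119
Step 2: Gradient step.
x_raw = -1.6938 - 0.02*-24.1008 = -1.2118
y_raw = 3.1865 - 0.02*24.119 = 2.7041
Step 3: Project onto [-3, 3].
x_proj = clip(-1.2118) = -1.2118
y_proj = clip(2.7041) = 2.7041
Step 4: Evaluate f.
f(-1.2118, 2.7041) = 43.5694


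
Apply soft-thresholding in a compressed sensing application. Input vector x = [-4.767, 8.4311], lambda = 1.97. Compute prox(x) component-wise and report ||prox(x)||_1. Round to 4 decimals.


Soft-thresholding with lambda = 1.97:
prox(-4.767) = sign(-4.767)*max(|-4.767| - 1.97, 0) = -2.797
prox(8.4311) = sign(8.4311)*max(|8.4311| - 1.97, 0) = 6.4611
prox(x) = [-2.797, 6.4611]
||prox(x)||_1 = 2.797 + 6.4611 = 9.2581


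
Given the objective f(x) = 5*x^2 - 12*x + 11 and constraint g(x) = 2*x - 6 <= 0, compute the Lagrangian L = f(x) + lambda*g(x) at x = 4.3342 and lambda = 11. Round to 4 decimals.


Step 1: Evaluate f(x).
f(4.3342) = 5*4.3342^2 - 12*4.3342 + 11 = 52.916
Step 2: Evaluate g(x).
g(4.3342) = 2*4.3342 - 6 = 2.6684
Step 3: Compute Lagrangian.
L = 52.916 + 11*2.6684 = 82.2684


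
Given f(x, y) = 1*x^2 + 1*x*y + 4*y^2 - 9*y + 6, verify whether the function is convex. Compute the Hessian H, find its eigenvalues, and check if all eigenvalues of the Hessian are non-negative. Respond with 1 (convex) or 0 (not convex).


The Hessian of f(x,y) = 1*x^2 + 1*x*y + 4*y^2 - 9*y + 6 is:
H = [[2, 1], [1, 8]]
Trace = 2 + 8 = 10
Determinant = 2*8 - (1)^2 = 15
Discriminant = (10)^2 - 4*15 = 40.0
Eigenvalues: lambda_1 = 1.8377, lambda_2 = 8.1623
The function is convex.

1


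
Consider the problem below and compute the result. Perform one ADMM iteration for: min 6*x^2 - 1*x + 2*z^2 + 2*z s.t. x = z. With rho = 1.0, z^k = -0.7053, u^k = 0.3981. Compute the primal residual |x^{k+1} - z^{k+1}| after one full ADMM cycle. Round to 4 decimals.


ADMM iteration with rho = 1.0, z^k = -0.7053, u^k = 0.3981
Step 1: x-update.
Minimize 6*x^2 - 1*x + (1.0/2)*(x + 0.7053 + 0.3981)^2
FOC: (2*6 + 1.0)*x = 1 + 1.0*(-0.7053 - 0.3981)
x^{k+1} = -0.008
Step 2: z-update.
Minimize 2*z^2 + 2*z + (1.0/2)*(-0.008 - z + 0.3981)^2
FOC: (2*2 + 1.0)*z = -2 + 1.0*(-0.008 + 0.3981)
z^{k+1} = -0.322
Step 3: u-update.
u^{k+1} = 0.3981 - 0.008 + 0.322 = 0.7121
Step 4: Primal residual = |-0.008 + 0.322| = 0.314


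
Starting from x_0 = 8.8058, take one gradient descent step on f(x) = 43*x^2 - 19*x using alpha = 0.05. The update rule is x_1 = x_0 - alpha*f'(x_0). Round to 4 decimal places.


We compute the gradient at x_0 and apply the update.
f'(x) = 86*x - 19
f'(8.8058) = 86*8.8058 - 19 = 738.2988
x_1 = 8.8058 - 0.05*738.2988 = -28.1091


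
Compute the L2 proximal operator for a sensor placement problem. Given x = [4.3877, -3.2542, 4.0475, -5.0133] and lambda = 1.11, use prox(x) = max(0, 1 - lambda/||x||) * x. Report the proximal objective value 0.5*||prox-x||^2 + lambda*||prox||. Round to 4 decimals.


Step 1: Compute ||x||.
||x|| = 8.4473
Step 2: Compute scaling factor.
scale = max(0, 1 - 1.11/8.4473) = 0.8686
Step 3: prox(x) = [3.8111, -2.8266, 3.5156, -4.3545]
||prox(x)|| = 7.3373
Step 4: Proximal objective.
0.5*||prox-x||^2 = 0.6161
lambda*||prox|| = 8.1444
Total = 8.7605


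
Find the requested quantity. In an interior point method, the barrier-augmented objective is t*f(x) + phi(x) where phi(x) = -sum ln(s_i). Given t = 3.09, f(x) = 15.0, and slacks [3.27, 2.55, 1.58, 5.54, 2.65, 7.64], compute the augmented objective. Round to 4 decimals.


Step 1: Compute log-barrier.
ln values: [1.1848, 0.9361, 0.4574, 1.712, 0.9746, 2.0334]
phi = -(1.1848 + 0.9361 + 0.4574 + 1.712 + 0.9746 + 2.0334) = -7.2983
Step 2: Compute augmented objective.
t*f(x) = 3.09*15.0 = 46.35
Total = 46.35 - 7.2983 = 39.0517


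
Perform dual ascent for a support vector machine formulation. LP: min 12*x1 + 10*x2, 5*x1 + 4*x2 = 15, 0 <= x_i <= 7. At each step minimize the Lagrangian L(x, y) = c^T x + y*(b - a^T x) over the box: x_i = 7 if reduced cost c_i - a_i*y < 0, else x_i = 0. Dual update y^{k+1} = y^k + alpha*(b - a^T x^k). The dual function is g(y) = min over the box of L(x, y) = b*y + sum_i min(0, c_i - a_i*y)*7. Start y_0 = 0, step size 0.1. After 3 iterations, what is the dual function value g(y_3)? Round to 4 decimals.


Dual ascent for LP: min 12*x1 + 10*x2, 5*x1 + 4*x2 = 15, 0 <= x_i <= 7
Step 1: y^k = 0.0, reduced costs: (12.0, 10.0)
  x^k = (0.0, 0.0), subgradient = b - a^T x = 15.0
  y^{k+1} = 0.0 + 0.1*15.0 = 1.5
Step 2: y^k = 1.5, reduced costs: (4.5, 4.0)
  x^k = (0.0, 0.0), subgradient = b - a^T x = 15.0
  y^{k+1} = 1.5 + 0.1*15.0 = 3.0
Step 3: y^k = 3.0, reduced costs: (-3.0, -2.0)
  x^k = (7.0, 7.0), subgradient = b - a^T x = -48.0
  y^{k+1} = 3.0 + 0.1*-48.0 = -1.8
Dual objective at y_3 = -1.8: reduced costs (21.0, 17.2), box minimizer x = (0.0, 0.0)
g(y_3) = b*y + (c1 - a1*y)*x1 + (c2 - a2*y)*x2 = 15*(-1.8) + 21.0*0.0 + 17.2*0.0 = -27.0 + 0.0 + 0.0 = -27.0


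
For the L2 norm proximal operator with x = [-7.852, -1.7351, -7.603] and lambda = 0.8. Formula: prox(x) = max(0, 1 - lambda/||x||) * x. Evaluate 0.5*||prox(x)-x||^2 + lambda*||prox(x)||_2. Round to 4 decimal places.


Step 1: Compute ||x||.
||x|| = 11.0666
Step 2: Compute scaling factor.
scale = max(0, 1 - 0.8/11.0666) = 0.9277
Step 3: prox(x) = [-7.2844, -1.6097, -7.0534]
||prox(x)|| = 10.2666
Step 4: Proximal objective.
0.5*||prox-x||^2 = 0.32
lambda*||prox|| = 8.2133
Total = 8.5333


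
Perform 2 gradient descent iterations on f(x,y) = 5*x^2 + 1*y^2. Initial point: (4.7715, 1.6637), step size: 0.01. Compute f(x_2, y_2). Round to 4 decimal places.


Gradient descent on f(x,y) = 5*x^2 + 1*y^2.
Starting point: (4.7715, 1.6637), alpha = 0.01
Step 1: grad_x = 2*5*4.7715 = 47.715, grad_y = 2*1*1.6637 = 3.3274
  x_1 = 4.7715 - 0.01*47.715 = 4.2944
  y_1 = 1.6637 - 0.01*3.3274 = 1.6304
Step 2: grad_x = 2*5*4.2944 = 42.9435, grad_y = 2*1*1.6304 = 3.2609
  x_2 = 4.2944 - 0.01*42.9435 = 3.8649
  y_2 = 1.6304 - 0.01*3.2609 = 1.5978
f(3.8649, 1.5978) = 5*3.8649^2 + 1*1.5978^2 = 77.2409


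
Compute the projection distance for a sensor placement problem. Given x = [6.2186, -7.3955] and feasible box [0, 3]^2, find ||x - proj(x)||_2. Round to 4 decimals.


Project each component onto [0, 3].
clip(6.2186) = 3.0, clip(-7.3955) = 0.0
Projection = [3.0, 0.0]
Squared diffs: [10.3594, 54.6934]
Distance = sqrt(65.0528) = 8.0655


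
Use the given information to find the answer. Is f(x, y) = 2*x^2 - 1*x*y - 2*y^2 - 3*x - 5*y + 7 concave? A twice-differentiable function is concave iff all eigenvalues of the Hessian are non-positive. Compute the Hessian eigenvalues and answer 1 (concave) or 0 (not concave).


The Hessian of f(x,y) = 2*x^2 - 1*x*y - 2*y^2 - 3*x - 5*y + 7 is:
H = [[4, -1], [-1, -4]]
Trace = 4 - 4 = 0
Determinant = 4*-4 - (-1)^2 = -17
Discriminant = (0)^2 - 4*-17 = 68.0
Eigenvalues: lambda_1 = -4.1231, lambda_2 = 4.1231
The function is not concave.

0


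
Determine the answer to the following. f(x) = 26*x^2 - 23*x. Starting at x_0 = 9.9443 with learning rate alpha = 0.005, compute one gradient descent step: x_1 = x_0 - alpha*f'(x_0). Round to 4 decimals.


We compute the gradient at x_0 and apply the update.
f'(x) = 52*x - 23
f'(9.9443) = 52*9.9443 - 23 = 494.1036
x_1 = 9.9443 - 0.005*494.1036 = 7.4738


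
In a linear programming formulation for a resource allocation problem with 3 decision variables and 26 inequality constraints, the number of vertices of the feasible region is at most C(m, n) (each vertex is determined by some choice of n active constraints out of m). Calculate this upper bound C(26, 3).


Each vertex corresponds to some choice of n active constraints out of m, so the number of vertices is at most C(m, n) = m! / (n!(m-n)!).
m = 26, n = 3
Numerator: 26 * 25 * 24
Denominator: 3! = 6
C(26, 3) = 2600


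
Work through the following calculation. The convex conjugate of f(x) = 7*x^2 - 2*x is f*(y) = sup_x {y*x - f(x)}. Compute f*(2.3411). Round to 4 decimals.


f*(y) = sup_x {y*x - a*x^2 - b*x} = sup_x {(y-b)*x - a*x^2}
FOC: (y - b) - 2a*x = 0 => x* = (y - b)/(2a)
x* = (2.3411 + 2)/(2*7) = 0.3101
f*(2.3411) = (y-b)^2/(4a) = (2.3411 + 2)^2/(4*7)
= 18.8451/28 = 0.673


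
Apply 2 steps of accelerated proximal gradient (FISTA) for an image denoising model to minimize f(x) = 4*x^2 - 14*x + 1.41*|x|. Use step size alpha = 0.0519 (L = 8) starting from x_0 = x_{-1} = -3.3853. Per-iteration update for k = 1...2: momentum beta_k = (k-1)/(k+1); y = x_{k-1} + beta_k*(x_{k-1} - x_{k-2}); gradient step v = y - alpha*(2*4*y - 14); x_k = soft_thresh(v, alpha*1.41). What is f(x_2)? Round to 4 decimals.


FISTA on f(x) = 4*x^2 - 14*x + 1.41*|x|
L = 8, alpha = 0.0519
Iteration 1: beta = 0.0, y = -3.3853 + 0.0*(-3.3853 + 3.3853) = -3.3853
  grad(y) = -41.0824, v = y - alpha*grad = -1.2531
  prox(v) = soft_thresh(-1.2531, 0.0732) = -1.1799
Iteration 2: beta = 0.3333, y = -1.1799 + 0.3333*(-1.1799 + 3.3853) = -0.4448
  grad(y) = -17.5586, v = y - alpha*grad = 0.4665
  prox(v) = soft_thresh(0.4665, 0.0732) = 0.3933
f(x_2) = 4*0.3933^2 - 14*0.3933 + 1.41*|0.3933| = -4.3328


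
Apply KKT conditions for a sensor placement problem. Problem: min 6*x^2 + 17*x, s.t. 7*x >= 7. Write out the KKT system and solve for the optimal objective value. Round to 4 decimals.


Step 1: Try lambda = 0 (constraint inactive).
x_unc = -17/(2*6) = -1.4167
Check: 7*-1.4167 = -9.9169 < 7 -- violated!
Step 2: Constraint must be active: 7*x = 7
x* = 7/7 = 1.0
lambda = (2*6*1.0 + 17)/7 = 4.1429
Step 3: Compute optimal value.
f(x*) = 6*1.0^2 + 17*1.0 = 23.0


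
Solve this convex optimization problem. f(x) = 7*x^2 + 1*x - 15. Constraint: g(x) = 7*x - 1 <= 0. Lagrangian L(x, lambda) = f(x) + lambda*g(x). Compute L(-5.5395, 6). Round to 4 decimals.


Step 1: Evaluate f(x).
f(-5.5395) = 7*(-5.5395)^2 + 1*(-5.5395) - 15 = 194.2629
Step 2: Evaluate g(x).
g(-5.5395) = 7*-5.5395 - 1 = -39.7765
Step 3: Compute Lagrangian.
L = 194.2629 + 6*-39.7765 = -44.3961


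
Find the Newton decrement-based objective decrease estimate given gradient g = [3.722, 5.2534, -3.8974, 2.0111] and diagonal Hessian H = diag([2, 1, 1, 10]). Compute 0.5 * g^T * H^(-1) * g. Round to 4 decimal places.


Step 1: H is diagonal, so H^(-1) * g = [1.861, 5.2534, -3.8974, 0.2011].
Step 2: g^T H^(-1) g = sum_i g_i^2 / H_ii
  = (3.722)^2/2 + (5.2534)^2/1 + (-3.8974)^2/1 + (2.0111)^2/10
  = 6.9266 + 27.5982 + 15.1897 + 0.4045 = 50.119
Step 3: Objective decrease = 0.5 * g^T H^(-1) g = 25.0595


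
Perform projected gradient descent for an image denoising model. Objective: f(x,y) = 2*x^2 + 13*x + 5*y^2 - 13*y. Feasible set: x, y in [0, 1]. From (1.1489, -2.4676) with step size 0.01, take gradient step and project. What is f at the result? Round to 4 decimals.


Step 1: Compute gradient at (1.1489, -2.4676).
grad_x = 2*2*1.1489 + 13 = 17.5956
grad_y = 2*5*-2.4676 - 13 = -37.676
Step 2: Gradient step.
x_raw = 1.1489 - 0.01*17.5956 = 0.9729
y_raw = -2.4676 - 0.01*-37.676 = -2.0908
Step 3: Project onto [0, 1].
x_proj = clip(0.9729) = 0.9729
y_proj = clip(-2.0908) = 0.0
Step 4: Evaluate f.
f(0.9729, 0.0) = 14.5415


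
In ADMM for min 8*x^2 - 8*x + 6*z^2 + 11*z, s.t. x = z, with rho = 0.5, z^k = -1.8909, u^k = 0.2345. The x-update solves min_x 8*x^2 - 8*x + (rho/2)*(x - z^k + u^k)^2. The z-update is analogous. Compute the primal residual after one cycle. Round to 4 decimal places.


ADMM iteration with rho = 0.5, z^k = -1.8909, u^k = 0.2345
Step 1: x-update.
Minimize 8*x^2 - 8*x + (0.5/2)*(x + 1.8909 + 0.2345)^2
FOC: (2*8 + 0.5)*x = 8 + 0.5*(-1.8909 - 0.2345)
x^{k+1} = 0.4204
Step 2: z-update.
Minimize 6*z^2 + 11*z + (0.5/2)*(0.4204 - z + 0.2345)^2
FOC: (2*6 + 0.5)*z = -11 + 0.5*(0.4204 + 0.2345)
z^{k+1} = -0.8538
Step 3: u-update.
u^{k+1} = 0.2345 + 0.4204 + 0.8538 = 1.5087
Step 4: Primal residual = |0.4204 + 0.8538| = 1.2742


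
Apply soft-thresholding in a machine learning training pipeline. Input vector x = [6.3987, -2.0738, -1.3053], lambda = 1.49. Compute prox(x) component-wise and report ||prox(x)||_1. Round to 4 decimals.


Soft-thresholding with lambda = 1.49:
prox(6.3987) = sign(6.3987)*max(|6.3987| - 1.49, 0) = 4.9087
prox(-2.0738) = sign(-2.0738)*max(|-2.0738| - 1.49, 0) = -0.5838
prox(-1.3053) = sign(-1.3053)*max(|-1.3053| - 1.49, 0) = 0.0
prox(x) = [4.9087, -0.5838, 0.0]
||prox(x)||_1 = 4.9087 + 0.5838 + 0.0 = 5.4925


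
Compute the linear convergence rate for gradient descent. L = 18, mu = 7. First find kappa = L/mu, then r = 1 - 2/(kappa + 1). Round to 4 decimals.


Step 1: Compute the condition number.
kappa = L/mu = 18/7 = 2.5714
Step 2: Compute the convergence rate.
r = 1 - 2/(kappa + 1) = 1 - 2*mu/(L + mu) = (L - mu)/(L + mu) = 11/25 = 0.44


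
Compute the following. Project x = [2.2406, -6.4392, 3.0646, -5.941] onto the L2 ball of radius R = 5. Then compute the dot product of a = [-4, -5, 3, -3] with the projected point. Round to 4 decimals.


Step 1: Compute ||x|| (intermediates to 6 decimals).
||x|| = sqrt(2.2406^2 + (-6.4392)^2 + 3.0646^2 + (-5.941)^2) = 9.548342
Step 2: Project.
Since ||x|| > R, scale = R/||x|| = 5/9.548342 = 0.523651, proj(x) = scale * x
proj(x) = [1.173292, -3.371894, 1.604781, -3.111011]
Step 3: Dot product.
a^T * proj(x) = -4*1.173292 - 5*(-3.371894) + 3*1.604781 - 3*(-3.111011) = 26.3137


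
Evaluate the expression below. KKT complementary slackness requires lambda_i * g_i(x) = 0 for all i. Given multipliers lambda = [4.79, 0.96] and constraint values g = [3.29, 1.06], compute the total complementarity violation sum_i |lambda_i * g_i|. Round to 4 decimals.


KKT complementary slackness check:
lambda_1 * g_1 = 4.79 * 3.29 = 15.7591
lambda_2 * g_2 = 0.96 * 1.06 = 1.0176
Total violation = 15.7591 + 1.0176 = 16.7767


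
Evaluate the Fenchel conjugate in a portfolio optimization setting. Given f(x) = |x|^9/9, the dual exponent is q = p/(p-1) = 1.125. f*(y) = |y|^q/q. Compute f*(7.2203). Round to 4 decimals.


The conjugate exponent q satisfies 1/p + 1/q = 1.
p = 9, so q = 9/(9 - 1) = 1.125
|y|^q = 7.2203^1.125 = 9.2443
f*(7.2203) = 9.2443 / 1.125 = 8.2172


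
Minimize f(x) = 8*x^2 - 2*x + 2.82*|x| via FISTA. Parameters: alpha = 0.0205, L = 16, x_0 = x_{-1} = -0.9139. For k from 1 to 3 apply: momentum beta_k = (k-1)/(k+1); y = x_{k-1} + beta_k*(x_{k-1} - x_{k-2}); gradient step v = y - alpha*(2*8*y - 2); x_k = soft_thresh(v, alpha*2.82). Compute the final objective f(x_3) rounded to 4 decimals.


FISTA on f(x) = 8*x^2 - 2*x + 2.82*|x|
L = 16, alpha = 0.0205
Iteration 1: beta = 0.0, y = -0.9139 + 0.0*(-0.9139 + 0.9139) = -0.9139
  grad(y) = -16.6224, v = y - alpha*grad = -0.5731
  prox(v) = soft_thresh(-0.5731, 0.0578) = -0.5153
Iteration 2: beta = 0.3333, y = -0.5153 + 0.3333*(-0.5153 + 0.9139) = -0.3825
  grad(y) = -8.1196, v = y - alpha*grad = -0.216
  prox(v) = soft_thresh(-0.216, 0.0578) = -0.1582
Iteration 3: beta = 0.5, y = -0.1582 + 0.5*(-0.1582 + 0.5153) = 0.0203
  grad(y) = -1.6745, v = y - alpha*grad = 0.0547
  prox(v) = soft_thresh(0.0547, 0.0578) = 0.0
f(x_3) = 8*0.0^2 - 2*0.0 + 2.82*|0.0| = 0.0


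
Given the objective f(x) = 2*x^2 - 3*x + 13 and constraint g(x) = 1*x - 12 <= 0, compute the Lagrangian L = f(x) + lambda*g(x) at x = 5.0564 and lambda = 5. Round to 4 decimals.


Step 1: Evaluate f(x).
f(5.0564) = 2*5.0564^2 - 3*5.0564 + 13 = 48.9652
Step 2: Evaluate g(x).
g(5.0564) = 1*5.0564 - 12 = -6.9436
Step 3: Compute Lagrangian.
L = 48.9652 + 5*-6.9436 = 14.2472


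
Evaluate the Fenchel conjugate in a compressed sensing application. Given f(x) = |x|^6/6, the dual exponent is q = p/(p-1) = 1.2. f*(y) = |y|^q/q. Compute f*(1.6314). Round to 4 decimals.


The conjugate exponent q satisfies 1/p + 1/q = 1.
p = 6, so q = 6/(6 - 1) = 1.2
|y|^q = 1.6314^1.2 = 1.7992
f*(1.6314) = 1.7992 / 1.2 = 1.4993


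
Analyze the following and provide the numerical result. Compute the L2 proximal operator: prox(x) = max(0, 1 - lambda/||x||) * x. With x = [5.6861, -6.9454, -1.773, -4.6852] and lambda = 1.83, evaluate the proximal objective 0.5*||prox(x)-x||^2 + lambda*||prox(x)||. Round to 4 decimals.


Step 1: Compute ||x||.
||x|| = 10.2793
Step 2: Compute scaling factor.
scale = max(0, 1 - 1.83/10.2793) = 0.822
Step 3: prox(x) = [4.6738, -5.7089, -1.4574, -3.8511]
||prox(x)|| = 8.4493
Step 4: Proximal objective.
0.5*||prox-x||^2 = 1.6745
lambda*||prox|| = 15.4622
Total = 17.1368


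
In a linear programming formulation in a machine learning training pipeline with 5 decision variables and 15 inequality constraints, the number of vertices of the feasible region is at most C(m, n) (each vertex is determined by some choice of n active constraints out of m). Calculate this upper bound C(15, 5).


Each vertex corresponds to some choice of n active constraints out of m, so the number of vertices is at most C(m, n) = m! / (n!(m-n)!).
m = 15, n = 5
Numerator: 15 * 14 * 13 * 12 * 11
Denominator: 5! = 120
C(15, 5) = 3003


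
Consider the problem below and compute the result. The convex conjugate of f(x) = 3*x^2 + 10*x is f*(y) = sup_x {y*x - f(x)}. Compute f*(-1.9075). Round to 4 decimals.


f*(y) = sup_x {y*x - a*x^2 - b*x} = sup_x {(y-b)*x - a*x^2}
FOC: (y - b) - 2a*x = 0 => x* = (y - b)/(2a)
x* = (-1.9075 - 10)/(2*3) = -1.9846
f*(-1.9075) = (y-b)^2/(4a) = (-1.9075 - 10)^2/(4*3)
= 141.7886/12 = 11.8157


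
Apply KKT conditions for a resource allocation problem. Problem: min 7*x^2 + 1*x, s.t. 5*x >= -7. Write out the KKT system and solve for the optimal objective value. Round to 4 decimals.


Step 1: Try lambda = 0 (constraint inactive).
Stationarity: 2*7*x + 1 = 0
x* = -1/(2*7) = -1/14 = -0.0714 (rounded; the exact value -1/14 is used below)
Check constraint: 5*-0.0714 = -0.357 >= -7 -- satisfied.
Step 2: Compute optimal value.
f(x*) = 7*(-1/14)^2 + 1*(-1/14) = -0.0357


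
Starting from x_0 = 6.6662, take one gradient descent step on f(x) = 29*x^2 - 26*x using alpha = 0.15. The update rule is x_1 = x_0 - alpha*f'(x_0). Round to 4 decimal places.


We compute the gradient at x_0 and apply the update.
f'(x) = 58*x - 26
f'(6.6662) = 58*6.6662 - 26 = 360.6396
x_1 = 6.6662 - 0.15*360.6396 = -47.4297


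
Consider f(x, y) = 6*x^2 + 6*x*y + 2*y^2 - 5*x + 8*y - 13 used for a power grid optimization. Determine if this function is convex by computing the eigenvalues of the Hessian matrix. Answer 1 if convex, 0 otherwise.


The Hessian of f(x,y) = 6*x^2 + 6*x*y + 2*y^2 - 5*x + 8*y - 13 is:
H = [[12, 6], [6, 4]]
Trace = 12 + 4 = 16
Determinant = 12*4 - (6)^2 = 12
Discriminant = (16)^2 - 4*12 = 208.0
Eigenvalues: lambda_1 = 0.7889, lambda_2 = 15.2111
The function is convex.

1


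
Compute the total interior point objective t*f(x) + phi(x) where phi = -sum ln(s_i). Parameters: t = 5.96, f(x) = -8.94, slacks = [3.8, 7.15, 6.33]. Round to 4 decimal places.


Step 1: Compute log-barrier.
ln values: [1.335, 1.9671, 1.8453]
phi = -(1.335 + 1.9671 + 1.8453) = -5.1474
Step 2: Compute augmented objective.
t*f(x) = 5.96*-8.94 = -53.2824
Total = -53.2824 - 5.1474 = -58.4298


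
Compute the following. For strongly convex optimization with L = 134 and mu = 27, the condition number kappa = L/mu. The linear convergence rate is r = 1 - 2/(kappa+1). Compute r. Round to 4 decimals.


Step 1: Compute the condition number.
kappa = L/mu = 134/27 = 4.963
Step 2: Compute the convergence rate.
r = 1 - 2/(kappa + 1) = 1 - 2*mu/(L + mu) = (L - mu)/(L + mu) = 107/161 = 0.6646


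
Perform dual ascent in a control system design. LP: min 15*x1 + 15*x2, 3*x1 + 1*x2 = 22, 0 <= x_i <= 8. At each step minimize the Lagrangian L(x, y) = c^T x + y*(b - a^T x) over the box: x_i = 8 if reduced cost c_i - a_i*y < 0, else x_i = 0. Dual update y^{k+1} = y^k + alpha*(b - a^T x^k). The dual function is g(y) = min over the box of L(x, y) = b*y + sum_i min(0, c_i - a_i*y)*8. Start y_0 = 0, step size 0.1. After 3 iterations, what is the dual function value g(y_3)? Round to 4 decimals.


Dual ascent for LP: min 15*x1 + 15*x2, 3*x1 + 1*x2 = 22, 0 <= x_i <= 8
Step 1: y^k = 0.0, reduced costs: (15.0, 15.0)
  x^k = (0.0, 0.0), subgradient = b - a^T x = 22.0
  y^{k+1} = 0.0 + 0.1*22.0 = 2.2
Step 2: y^k = 2.2, reduced costs: (8.4, 12.8)
  x^k = (0.0, 0.0), subgradient = b - a^T x = 22.0
  y^{k+1} = 2.2 + 0.1*22.0 = 4.4
Step 3: y^k = 4.4, reduced costs: (1.8, 10.6)
  x^k = (0.0, 0.0), subgradient = b - a^T x = 22.0
  y^{k+1} = 4.4 + 0.1*22.0 = 6.6
Dual objective at y_3 = 6.6: reduced costs (-4.8, 8.4), box minimizer x = (8.0, 0.0)
g(y_3) = b*y + (c1 - a1*y)*x1 + (c2 - a2*y)*x2 = 22*6.6 + (-4.8)*8.0 + 8.4*0.0 = 145.2 - 38.4 + 0.0 = 106.8


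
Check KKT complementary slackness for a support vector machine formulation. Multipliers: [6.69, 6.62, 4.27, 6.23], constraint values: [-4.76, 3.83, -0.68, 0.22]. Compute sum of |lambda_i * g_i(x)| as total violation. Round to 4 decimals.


KKT complementary slackness check:
lambda_1 * g_1 = 6.69 * -4.76 = -31.8444
lambda_2 * g_2 = 6.62 * 3.83 = 25.3546
lambda_3 * g_3 = 4.27 * -0.68 = -2.9036
lambda_4 * g_4 = 6.23 * 0.22 = 1.3706
Total violation = 31.8444 + 25.3546 + 2.9036 + 1.3706 = 61.4732


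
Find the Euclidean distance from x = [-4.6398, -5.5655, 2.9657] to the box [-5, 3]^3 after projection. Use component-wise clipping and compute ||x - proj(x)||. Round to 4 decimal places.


Project each component onto [-5, 3].
clip(-4.6398) = -4.6398, clip(-5.5655) = -5.0, clip(2.9657) = 2.9657
Projection = [-4.6398, -5.0, 2.9657]
Squared diffs: [0.0, 0.3198, 0.0]
Distance = sqrt(0.3198) = 0.5655


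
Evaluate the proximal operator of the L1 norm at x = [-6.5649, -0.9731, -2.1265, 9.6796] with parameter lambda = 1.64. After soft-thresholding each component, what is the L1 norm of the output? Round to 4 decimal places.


Soft-thresholding with lambda = 1.64:
prox(-6.5649) = sign(-6.5649)*max(|-6.5649| - 1.64, 0) = -4.9249
prox(-0.9731) = sign(-0.9731)*max(|-0.9731| - 1.64, 0) = 0.0
prox(-2.1265) = sign(-2.1265)*max(|-2.1265| - 1.64, 0) = -0.4865
prox(9.6796) = sign(9.6796)*max(|9.6796| - 1.64, 0) = 8.0396
prox(x) = [-4.9249, 0.0, -0.4865, 8.0396]
||prox(x)||_1 = 4.9249 + 0.0 + 0.4865 + 8.0396 = 13.451


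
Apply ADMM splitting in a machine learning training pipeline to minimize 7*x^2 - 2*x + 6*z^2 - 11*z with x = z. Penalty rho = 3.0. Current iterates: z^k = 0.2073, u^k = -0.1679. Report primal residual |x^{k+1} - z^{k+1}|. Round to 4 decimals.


ADMM iteration with rho = 3.0, z^k = 0.2073, u^k = -0.1679
Step 1: x-update.
Minimize 7*x^2 - 2*x + (3.0/2)*(x - 0.2073 - 0.1679)^2
FOC: (2*7 + 3.0)*x = 2 + 3.0*(0.2073 + 0.1679)
x^{k+1} = 0.1839
Step 2: z-update.
Minimize 6*z^2 - 11*z + (3.0/2)*(0.1839 - z - 0.1679)^2
FOC: (2*6 + 3.0)*z = 11 + 3.0*(0.1839 - 0.1679)
z^{k+1} = 0.7365
Step 3: u-update.
u^{k+1} = -0.1679 + 0.1839 - 0.7365 = -0.7206
Step 4: Primal residual = |0.1839 - 0.7365| = 0.5527


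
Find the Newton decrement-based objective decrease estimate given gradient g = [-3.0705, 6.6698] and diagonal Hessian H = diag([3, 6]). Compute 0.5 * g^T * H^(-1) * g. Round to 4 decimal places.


Step 1: H is diagonal, so H^(-1) * g = [-1.0235, 1.1116].
Step 2: g^T H^(-1) g = sum_i g_i^2 / H_ii
  = (-3.0705)^2/3 + (6.6698)^2/6
  = 3.1427 + 7.4144 = 10.557
Step 3: Objective decrease = 0.5 * g^T H^(-1) g = 5.2785


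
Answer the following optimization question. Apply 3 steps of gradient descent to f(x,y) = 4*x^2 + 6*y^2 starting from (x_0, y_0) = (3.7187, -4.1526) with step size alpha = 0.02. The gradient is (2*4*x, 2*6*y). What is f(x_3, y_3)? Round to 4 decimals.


Gradient descent on f(x,y) = 4*x^2 + 6*y^2.
Starting point: (3.7187, -4.1526), alpha = 0.02
Step 1: grad_x = 2*4*3.7187 = 29.7496, grad_y = 2*6*-4.1526 = -49.8312
  x_1 = 3.7187 - 0.02*29.7496 = 3.1237
  y_1 = -4.1526 - 0.02*-49.8312 = -3.156
Step 2: grad_x = 2*4*3.1237 = 24.9897, grad_y = 2*6*-3.156 = -37.8717
  x_2 = 3.1237 - 0.02*24.9897 = 2.6239
  y_2 = -3.156 - 0.02*-37.8717 = -2.3985
Step 3: grad_x = 2*4*2.6239 = 20.9913, grad_y = 2*6*-2.3985 = -28.7825
  x_3 = 2.6239 - 0.02*20.9913 = 2.2041
  y_3 = -2.3985 - 0.02*-28.7825 = -1.8229
f(2.2041, -1.8229) = 4*2.2041^2 + 6*(-1.8229)^2 = 39.3696


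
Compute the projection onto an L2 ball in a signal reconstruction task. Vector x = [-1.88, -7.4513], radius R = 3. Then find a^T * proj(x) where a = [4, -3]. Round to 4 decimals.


Step 1: Compute ||x|| (intermediates to 6 decimals).
||x|| = sqrt((-1.88)^2 + (-7.4513)^2) = 7.684808
Step 2: Project.
Since ||x|| > R, scale = R/||x|| = 3/7.684808 = 0.390381, proj(x) = scale * x
proj(x) = [-0.733916, -2.908846]
Step 3: Dot product.
a^T * proj(x) = 4*(-0.733916) - 3*(-2.908846) = 5.7909
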